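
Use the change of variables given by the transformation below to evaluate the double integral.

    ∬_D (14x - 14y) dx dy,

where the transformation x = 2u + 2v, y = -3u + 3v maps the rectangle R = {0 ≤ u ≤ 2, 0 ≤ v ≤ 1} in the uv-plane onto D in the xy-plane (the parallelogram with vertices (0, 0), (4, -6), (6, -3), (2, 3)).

Compute the Jacobian determinant of (x, y) with respect to (u, v):

    ∂(x,y)/∂(u,v) = | 2  2 | = (2)(3) - (2)(-3) = 12.
                   | -3  3 |

Its absolute value is |J| = 12 (the area scaling factor).

Substituting x = 2u + 2v, y = -3u + 3v into the integrand,

    14x - 14y → 70u - 14v,

so the integral becomes

    ∬_R (70u - 14v) · |J| du dv = ∫_0^2 ∫_0^1 (840u - 168v) dv du.

Inner (v): 840u - 84.
Outer (u): 1512.

Therefore ∬_D (14x - 14y) dx dy = 1512.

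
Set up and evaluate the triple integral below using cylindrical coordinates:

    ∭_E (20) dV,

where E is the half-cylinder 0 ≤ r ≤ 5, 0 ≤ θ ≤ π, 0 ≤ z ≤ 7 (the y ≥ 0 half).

In cylindrical coordinates, x = r cos(θ), y = r sin(θ), z = z, and dV = r dr dθ dz.

The integrand becomes 20, so

    ∭_E (20) dV = ∫_{0}^{π} ∫_{0}^{5} ∫_{0}^{7} (20) · r dz dr dθ.

Inner (z): 140r.
Middle (r from 0 to 5): 1750.
Outer (θ): 1750π.

Therefore the triple integral equals 1750π.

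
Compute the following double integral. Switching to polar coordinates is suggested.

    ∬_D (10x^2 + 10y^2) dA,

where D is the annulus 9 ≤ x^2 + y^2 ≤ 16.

The region D is 3 ≤ r ≤ 4, 0 ≤ θ ≤ 2π in polar coordinates, where x = r cos(θ), y = r sin(θ), and dA = r dr dθ.

Under the substitution, the integrand becomes 10r^2, so

    ∬_D (10x^2 + 10y^2) dA = ∫_{0}^{2π} ∫_{3}^{4} (10r^2) · r dr dθ.

Inner integral (in r): ∫_{3}^{4} (10r^2) · r dr = 875/2.

Outer integral (in θ): ∫_{0}^{2π} (875/2) dθ = 875π.

Therefore ∬_D (10x^2 + 10y^2) dA = 875π.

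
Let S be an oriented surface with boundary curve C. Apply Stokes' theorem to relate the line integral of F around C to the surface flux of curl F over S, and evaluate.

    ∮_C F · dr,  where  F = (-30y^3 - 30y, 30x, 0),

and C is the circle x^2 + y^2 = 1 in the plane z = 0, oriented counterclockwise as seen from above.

Let S be the flat disk x^2 + y^2 ≤ 1 in the plane z = 0, with upward unit normal n̂ = ẑ. By Stokes' theorem,

    ∮_C F · dr = ∬_S (∇ × F) · n̂ dS = ∬_D (curl F)_z dA,

where D is the disk x^2 + y^2 ≤ 1.

Compute the curl of F = (-30y^3 - 30y, 30x, 0):
    (∇ × F)_x = ∂F_z/∂y - ∂F_y/∂z = 0,
    (∇ × F)_y = ∂F_x/∂z - ∂F_z/∂x = 0,
    (∇ × F)_z = ∂F_y/∂x - ∂F_x/∂y = 90y^2 + 60.

On z = 0, (curl F)_z = 90y^2 + 60.

Convert to polar (x = r cos θ, y = r sin θ, dA = r dr dθ); the integrand becomes 90r^2sin(θ)^2 + 60, so

    ∬_D (curl F)_z dA = ∫_0^{2π} ∫_0^{1} (90r^2sin(θ)^2 + 60) · r dr dθ.

Inner (r from 0 to 1): 45sin(θ)^2/2 + 30.
Outer (θ from 0 to 2π): 165π/2.

Therefore ∮_C F · dr = 165π/2.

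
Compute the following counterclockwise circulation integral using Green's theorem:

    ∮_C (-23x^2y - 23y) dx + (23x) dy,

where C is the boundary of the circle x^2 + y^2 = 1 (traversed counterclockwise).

Green's theorem converts the closed line integral into a double integral over the enclosed region D:

    ∮_C P dx + Q dy = ∬_D (∂Q/∂x - ∂P/∂y) dA.

Here P = -23x^2y - 23y, Q = 23x, so

    ∂Q/∂x = 23,    ∂P/∂y = -23x^2 - 23,
    ∂Q/∂x - ∂P/∂y = 23x^2 + 46.

D is the region x^2 + y^2 ≤ 1. Evaluating the double integral:

In polar coordinates (x = r cos θ, y = r sin θ, dA = r dr dθ) the integrand becomes 23r^2cos(θ)^2 + 46, so

    ∬_D (23x^2 + 46) dA = ∫_0^{2π} ∫_0^{1} (23r^2cos(θ)^2 + 46) · r dr dθ.

Inner (r from 0 to 1): 23cos(θ)^2/4 + 23.
Outer (θ from 0 to 2π): 207π/4.

Therefore ∮_C P dx + Q dy = 207π/4.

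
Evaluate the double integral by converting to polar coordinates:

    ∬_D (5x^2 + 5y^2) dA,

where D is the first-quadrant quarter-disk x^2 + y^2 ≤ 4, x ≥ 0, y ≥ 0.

The region D is 0 ≤ r ≤ 2, 0 ≤ θ ≤ π/2 in polar coordinates, where x = r cos(θ), y = r sin(θ), and dA = r dr dθ.

Under the substitution, the integrand becomes 5r^2, so

    ∬_D (5x^2 + 5y^2) dA = ∫_{0}^{π/2} ∫_{0}^{2} (5r^2) · r dr dθ.

Inner integral (in r): ∫_{0}^{2} (5r^2) · r dr = 20.

Outer integral (in θ): ∫_{0}^{π/2} (20) dθ = 10π.

Therefore ∬_D (5x^2 + 5y^2) dA = 10π.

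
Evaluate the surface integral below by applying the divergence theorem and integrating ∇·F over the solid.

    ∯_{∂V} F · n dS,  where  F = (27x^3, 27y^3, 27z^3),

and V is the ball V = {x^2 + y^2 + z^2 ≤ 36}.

By the divergence theorem,

    ∯_{∂V} F · n dS = ∭_V (∇ · F) dV.

Compute the divergence:
    ∇ · F = ∂F_x/∂x + ∂F_y/∂y + ∂F_z/∂z = 81x^2 + 81y^2 + 81z^2.

In spherical coordinates, x = ρ sin(φ) cos(θ), y = ρ sin(φ) sin(θ), z = ρ cos(φ), dV = ρ^2 sin(φ) dρ dφ dθ, with 0 ≤ ρ ≤ 6, 0 ≤ φ ≤ π, 0 ≤ θ ≤ 2π.

The integrand, after substitution and multiplying by the volume element, becomes (81ρ^2) · ρ^2 sin(φ), so

    ∭_V (∇·F) dV = ∫_0^{2π} ∫_0^{π} ∫_0^{6} (81ρ^2) · ρ^2 sin(φ) dρ dφ dθ.

Inner (ρ from 0 to 6): 629856sin(φ)/5.
Middle (φ from 0 to π): 1259712/5.
Outer (θ from 0 to 2π): 2519424π/5.

Therefore ∯_{∂V} F · n dS = 2519424π/5.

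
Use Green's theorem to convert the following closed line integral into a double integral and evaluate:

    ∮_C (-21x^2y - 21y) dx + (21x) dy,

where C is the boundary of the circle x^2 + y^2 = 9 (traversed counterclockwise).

Green's theorem converts the closed line integral into a double integral over the enclosed region D:

    ∮_C P dx + Q dy = ∬_D (∂Q/∂x - ∂P/∂y) dA.

Here P = -21x^2y - 21y, Q = 21x, so

    ∂Q/∂x = 21,    ∂P/∂y = -21x^2 - 21,
    ∂Q/∂x - ∂P/∂y = 21x^2 + 42.

D is the region x^2 + y^2 ≤ 9. Evaluating the double integral:

In polar coordinates (x = r cos θ, y = r sin θ, dA = r dr dθ) the integrand becomes 21r^2cos(θ)^2 + 42, so

    ∬_D (21x^2 + 42) dA = ∫_0^{2π} ∫_0^{3} (21r^2cos(θ)^2 + 42) · r dr dθ.

Inner (r from 0 to 3): 1701cos(θ)^2/4 + 189.
Outer (θ from 0 to 2π): 3213π/4.

Therefore ∮_C P dx + Q dy = 3213π/4.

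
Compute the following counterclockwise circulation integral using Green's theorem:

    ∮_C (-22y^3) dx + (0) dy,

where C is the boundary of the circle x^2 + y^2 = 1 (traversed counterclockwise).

Green's theorem converts the closed line integral into a double integral over the enclosed region D:

    ∮_C P dx + Q dy = ∬_D (∂Q/∂x - ∂P/∂y) dA.

Here P = -22y^3, Q = 0, so

    ∂Q/∂x = 0,    ∂P/∂y = -66y^2,
    ∂Q/∂x - ∂P/∂y = 66y^2.

D is the region x^2 + y^2 ≤ 1. Evaluating the double integral:

In polar coordinates (x = r cos θ, y = r sin θ, dA = r dr dθ) the integrand becomes 66r^2sin(θ)^2, so

    ∬_D (66y^2) dA = ∫_0^{2π} ∫_0^{1} (66r^2sin(θ)^2) · r dr dθ.

Inner (r from 0 to 1): 33sin(θ)^2/2.
Outer (θ from 0 to 2π): 33π/2.

Therefore ∮_C P dx + Q dy = 33π/2.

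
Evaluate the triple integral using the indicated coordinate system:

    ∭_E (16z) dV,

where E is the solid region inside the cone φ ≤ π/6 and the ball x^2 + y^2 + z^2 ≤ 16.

In spherical coordinates, x = ρ sin(φ) cos(θ), y = ρ sin(φ) sin(θ), z = ρ cos(φ), and dV = ρ^2 sin(φ) dρ dφ dθ.

The integrand becomes 16ρ cos(φ), so

    ∭_E (16z) dV = ∫_{0}^{2π} ∫_{0}^{π/6} ∫_{0}^{4} (16ρ cos(φ)) · ρ^2 sin(φ) dρ dφ dθ.

Inner (ρ): 512sin(2φ).
Middle (φ): 128.
Outer (θ): 256π.

Therefore the triple integral equals 256π.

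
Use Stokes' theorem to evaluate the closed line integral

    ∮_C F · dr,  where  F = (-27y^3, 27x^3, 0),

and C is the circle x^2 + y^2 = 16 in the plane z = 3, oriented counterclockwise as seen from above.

Let S be the flat disk x^2 + y^2 ≤ 16 in the plane z = 3, with upward unit normal n̂ = ẑ. By Stokes' theorem,

    ∮_C F · dr = ∬_S (∇ × F) · n̂ dS = ∬_D (curl F)_z dA,

where D is the disk x^2 + y^2 ≤ 16.

Compute the curl of F = (-27y^3, 27x^3, 0):
    (∇ × F)_x = ∂F_z/∂y - ∂F_y/∂z = 0,
    (∇ × F)_y = ∂F_x/∂z - ∂F_z/∂x = 0,
    (∇ × F)_z = ∂F_y/∂x - ∂F_x/∂y = 81x^2 + 81y^2.

On z = 3, (curl F)_z = 81x^2 + 81y^2.

Convert to polar (x = r cos θ, y = r sin θ, dA = r dr dθ); the integrand becomes 81r^2, so

    ∬_D (curl F)_z dA = ∫_0^{2π} ∫_0^{4} (81r^2) · r dr dθ.

Inner (r from 0 to 4): 5184.
Outer (θ from 0 to 2π): 10368π.

Therefore ∮_C F · dr = 10368π.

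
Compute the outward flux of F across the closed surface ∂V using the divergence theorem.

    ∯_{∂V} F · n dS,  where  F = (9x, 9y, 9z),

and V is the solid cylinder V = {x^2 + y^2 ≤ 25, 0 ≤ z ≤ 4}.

By the divergence theorem,

    ∯_{∂V} F · n dS = ∭_V (∇ · F) dV.

Compute the divergence:
    ∇ · F = ∂F_x/∂x + ∂F_y/∂y + ∂F_z/∂z = 9 + 9 + 9 = 27.

In cylindrical coordinates, x = r cos(θ), y = r sin(θ), z = z, dV = r dr dθ dz, with 0 ≤ r ≤ 5, 0 ≤ θ ≤ 2π, 0 ≤ z ≤ 4.

The integrand, after substitution and multiplying by the volume element, becomes (27) · r, so

    ∭_V (∇·F) dV = ∫_0^{2π} ∫_0^{5} ∫_0^{4} (27) · r dz dr dθ.

Inner (z from 0 to 4): 108r.
Middle (r from 0 to 5): 1350.
Outer (θ from 0 to 2π): 2700π.

Therefore ∯_{∂V} F · n dS = 2700π.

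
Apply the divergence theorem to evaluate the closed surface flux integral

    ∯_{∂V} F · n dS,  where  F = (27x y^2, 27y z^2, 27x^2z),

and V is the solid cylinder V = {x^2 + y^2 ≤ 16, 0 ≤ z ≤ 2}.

By the divergence theorem,

    ∯_{∂V} F · n dS = ∭_V (∇ · F) dV.

Compute the divergence:
    ∇ · F = ∂F_x/∂x + ∂F_y/∂y + ∂F_z/∂z = 27y^2 + 27z^2 + 27x^2 = 27x^2 + 27y^2 + 27z^2.

In cylindrical coordinates, x = r cos(θ), y = r sin(θ), z = z, dV = r dr dθ dz, with 0 ≤ r ≤ 4, 0 ≤ θ ≤ 2π, 0 ≤ z ≤ 2.

The integrand, after substitution and multiplying by the volume element, becomes (27r^2 + 27z^2) · r, so

    ∭_V (∇·F) dV = ∫_0^{2π} ∫_0^{4} ∫_0^{2} (27r^2 + 27z^2) · r dz dr dθ.

Inner (z from 0 to 2): 54r^3 + 72r.
Middle (r from 0 to 4): 4032.
Outer (θ from 0 to 2π): 8064π.

Therefore ∯_{∂V} F · n dS = 8064π.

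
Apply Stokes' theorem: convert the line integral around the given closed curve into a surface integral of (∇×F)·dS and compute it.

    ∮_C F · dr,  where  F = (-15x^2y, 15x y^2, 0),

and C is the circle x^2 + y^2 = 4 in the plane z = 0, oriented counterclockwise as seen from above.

Let S be the flat disk x^2 + y^2 ≤ 4 in the plane z = 0, with upward unit normal n̂ = ẑ. By Stokes' theorem,

    ∮_C F · dr = ∬_S (∇ × F) · n̂ dS = ∬_D (curl F)_z dA,

where D is the disk x^2 + y^2 ≤ 4.

Compute the curl of F = (-15x^2y, 15x y^2, 0):
    (∇ × F)_x = ∂F_z/∂y - ∂F_y/∂z = 0,
    (∇ × F)_y = ∂F_x/∂z - ∂F_z/∂x = 0,
    (∇ × F)_z = ∂F_y/∂x - ∂F_x/∂y = 15x^2 + 15y^2.

On z = 0, (curl F)_z = 15x^2 + 15y^2.

Convert to polar (x = r cos θ, y = r sin θ, dA = r dr dθ); the integrand becomes 15r^2, so

    ∬_D (curl F)_z dA = ∫_0^{2π} ∫_0^{2} (15r^2) · r dr dθ.

Inner (r from 0 to 2): 60.
Outer (θ from 0 to 2π): 120π.

Therefore ∮_C F · dr = 120π.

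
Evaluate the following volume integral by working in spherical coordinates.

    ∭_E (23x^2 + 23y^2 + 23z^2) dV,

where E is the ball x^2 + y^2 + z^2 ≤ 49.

In spherical coordinates, x = ρ sin(φ) cos(θ), y = ρ sin(φ) sin(θ), z = ρ cos(φ), and dV = ρ^2 sin(φ) dρ dφ dθ.

The integrand becomes 23ρ^2, so

    ∭_E (23x^2 + 23y^2 + 23z^2) dV = ∫_{0}^{2π} ∫_{0}^{π} ∫_{0}^{7} (23ρ^2) · ρ^2 sin(φ) dρ dφ dθ.

Inner (ρ): 386561sin(φ)/5.
Middle (φ): 773122/5.
Outer (θ): 1546244π/5.

Therefore the triple integral equals 1546244π/5.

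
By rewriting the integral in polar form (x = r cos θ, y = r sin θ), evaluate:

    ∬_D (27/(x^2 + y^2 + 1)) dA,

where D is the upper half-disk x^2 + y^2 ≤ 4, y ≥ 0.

The region D is 0 ≤ r ≤ 2, 0 ≤ θ ≤ π in polar coordinates, where x = r cos(θ), y = r sin(θ), and dA = r dr dθ.

Under the substitution, the integrand becomes 27/(r^2 + 1), so

    ∬_D (27/(x^2 + y^2 + 1)) dA = ∫_{0}^{π} ∫_{0}^{2} (27/(r^2 + 1)) · r dr dθ.

Inner integral (in r): ∫_{0}^{2} (27/(r^2 + 1)) · r dr = 27log(5)/2.

Outer integral (in θ): ∫_{0}^{π} (27log(5)/2) dθ = 27π log(5)/2.

Therefore ∬_D (27/(x^2 + y^2 + 1)) dA = 27π log(5)/2.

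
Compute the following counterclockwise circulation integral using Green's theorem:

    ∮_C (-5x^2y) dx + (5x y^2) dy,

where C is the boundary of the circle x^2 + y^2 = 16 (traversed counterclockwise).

Green's theorem converts the closed line integral into a double integral over the enclosed region D:

    ∮_C P dx + Q dy = ∬_D (∂Q/∂x - ∂P/∂y) dA.

Here P = -5x^2y, Q = 5x y^2, so

    ∂Q/∂x = 5y^2,    ∂P/∂y = -5x^2,
    ∂Q/∂x - ∂P/∂y = 5x^2 + 5y^2.

D is the region x^2 + y^2 ≤ 16. Evaluating the double integral:

In polar coordinates (x = r cos θ, y = r sin θ, dA = r dr dθ) the integrand becomes 5r^2, so

    ∬_D (5x^2 + 5y^2) dA = ∫_0^{2π} ∫_0^{4} (5r^2) · r dr dθ.

Inner (r from 0 to 4): 320.
Outer (θ from 0 to 2π): 640π.

Therefore ∮_C P dx + Q dy = 640π.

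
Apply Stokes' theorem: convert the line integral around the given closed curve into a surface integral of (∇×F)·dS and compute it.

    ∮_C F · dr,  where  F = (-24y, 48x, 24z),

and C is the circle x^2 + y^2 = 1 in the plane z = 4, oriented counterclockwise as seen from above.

Let S be the flat disk x^2 + y^2 ≤ 1 in the plane z = 4, with upward unit normal n̂ = ẑ. By Stokes' theorem,

    ∮_C F · dr = ∬_S (∇ × F) · n̂ dS = ∬_D (curl F)_z dA,

where D is the disk x^2 + y^2 ≤ 1.

Compute the curl of F = (-24y, 48x, 24z):
    (∇ × F)_x = ∂F_z/∂y - ∂F_y/∂z = 0,
    (∇ × F)_y = ∂F_x/∂z - ∂F_z/∂x = 0,
    (∇ × F)_z = ∂F_y/∂x - ∂F_x/∂y = 72.

On z = 4, (curl F)_z = 72.

Convert to polar (x = r cos θ, y = r sin θ, dA = r dr dθ); the integrand becomes 72, so

    ∬_D (curl F)_z dA = ∫_0^{2π} ∫_0^{1} (72) · r dr dθ.

Inner (r from 0 to 1): 36.
Outer (θ from 0 to 2π): 72π.

Therefore ∮_C F · dr = 72π.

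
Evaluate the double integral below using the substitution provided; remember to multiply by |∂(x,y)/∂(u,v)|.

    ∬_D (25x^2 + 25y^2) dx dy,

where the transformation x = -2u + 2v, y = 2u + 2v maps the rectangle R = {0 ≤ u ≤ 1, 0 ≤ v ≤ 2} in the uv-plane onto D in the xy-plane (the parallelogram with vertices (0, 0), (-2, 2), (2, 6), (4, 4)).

Compute the Jacobian determinant of (x, y) with respect to (u, v):

    ∂(x,y)/∂(u,v) = | -2  2 | = (-2)(2) - (2)(2) = -8.
                   | 2  2 |

Its absolute value is |J| = 8 (the area scaling factor).

Substituting x = -2u + 2v, y = 2u + 2v into the integrand,

    25x^2 + 25y^2 → 200u^2 + 200v^2,

so the integral becomes

    ∬_R (200u^2 + 200v^2) · |J| du dv = ∫_0^1 ∫_0^2 (1600u^2 + 1600v^2) dv du.

Inner (v): 3200u^2 + 12800/3.
Outer (u): 16000/3.

Therefore ∬_D (25x^2 + 25y^2) dx dy = 16000/3.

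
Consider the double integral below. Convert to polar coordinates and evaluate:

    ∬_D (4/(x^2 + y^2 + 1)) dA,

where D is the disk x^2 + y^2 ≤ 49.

The region D is 0 ≤ r ≤ 7, 0 ≤ θ ≤ 2π in polar coordinates, where x = r cos(θ), y = r sin(θ), and dA = r dr dθ.

Under the substitution, the integrand becomes 4/(r^2 + 1), so

    ∬_D (4/(x^2 + y^2 + 1)) dA = ∫_{0}^{2π} ∫_{0}^{7} (4/(r^2 + 1)) · r dr dθ.

Inner integral (in r): ∫_{0}^{7} (4/(r^2 + 1)) · r dr = log(2500).

Outer integral (in θ): ∫_{0}^{2π} (log(2500)) dθ = 4π log(50).

Therefore ∬_D (4/(x^2 + y^2 + 1)) dA = 4π log(50).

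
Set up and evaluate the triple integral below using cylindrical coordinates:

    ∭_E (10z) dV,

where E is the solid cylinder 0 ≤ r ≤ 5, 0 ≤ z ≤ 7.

In cylindrical coordinates, x = r cos(θ), y = r sin(θ), z = z, and dV = r dr dθ dz.

The integrand becomes 10z, so

    ∭_E (10z) dV = ∫_{0}^{2π} ∫_{0}^{5} ∫_{0}^{7} (10z) · r dz dr dθ.

Inner (z): 245r.
Middle (r from 0 to 5): 6125/2.
Outer (θ): 6125π.

Therefore the triple integral equals 6125π.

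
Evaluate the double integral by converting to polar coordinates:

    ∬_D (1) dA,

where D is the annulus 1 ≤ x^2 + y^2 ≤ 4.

The region D is 1 ≤ r ≤ 2, 0 ≤ θ ≤ 2π in polar coordinates, where x = r cos(θ), y = r sin(θ), and dA = r dr dθ.

Under the substitution, the integrand becomes 1, so

    ∬_D (1) dA = ∫_{0}^{2π} ∫_{1}^{2} (1) · r dr dθ.

Inner integral (in r): ∫_{1}^{2} (1) · r dr = 3/2.

Outer integral (in θ): ∫_{0}^{2π} (3/2) dθ = 3π.

Therefore ∬_D (1) dA = 3π.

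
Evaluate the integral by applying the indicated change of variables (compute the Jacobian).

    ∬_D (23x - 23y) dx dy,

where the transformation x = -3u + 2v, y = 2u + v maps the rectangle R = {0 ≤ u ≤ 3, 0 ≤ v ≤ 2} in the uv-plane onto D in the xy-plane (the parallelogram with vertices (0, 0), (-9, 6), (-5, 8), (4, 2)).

Compute the Jacobian determinant of (x, y) with respect to (u, v):

    ∂(x,y)/∂(u,v) = | -3  2 | = (-3)(1) - (2)(2) = -7.
                   | 2  1 |

Its absolute value is |J| = 7 (the area scaling factor).

Substituting x = -3u + 2v, y = 2u + v into the integrand,

    23x - 23y → -115u + 23v,

so the integral becomes

    ∬_R (-115u + 23v) · |J| du dv = ∫_0^3 ∫_0^2 (-805u + 161v) dv du.

Inner (v): 322 - 1610u.
Outer (u): -6279.

Therefore ∬_D (23x - 23y) dx dy = -6279.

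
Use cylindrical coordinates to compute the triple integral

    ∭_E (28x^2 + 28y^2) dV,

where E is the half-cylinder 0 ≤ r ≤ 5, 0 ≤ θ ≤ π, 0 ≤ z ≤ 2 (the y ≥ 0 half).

In cylindrical coordinates, x = r cos(θ), y = r sin(θ), z = z, and dV = r dr dθ dz.

The integrand becomes 28r^2, so

    ∭_E (28x^2 + 28y^2) dV = ∫_{0}^{π} ∫_{0}^{5} ∫_{0}^{2} (28r^2) · r dz dr dθ.

Inner (z): 56r^3.
Middle (r from 0 to 5): 8750.
Outer (θ): 8750π.

Therefore the triple integral equals 8750π.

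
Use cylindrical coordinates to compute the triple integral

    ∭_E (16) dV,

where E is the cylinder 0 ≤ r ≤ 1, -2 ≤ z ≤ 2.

In cylindrical coordinates, x = r cos(θ), y = r sin(θ), z = z, and dV = r dr dθ dz.

The integrand becomes 16, so

    ∭_E (16) dV = ∫_{0}^{2π} ∫_{0}^{1} ∫_{-2}^{2} (16) · r dz dr dθ.

Inner (z): 64r.
Middle (r from 0 to 1): 32.
Outer (θ): 64π.

Therefore the triple integral equals 64π.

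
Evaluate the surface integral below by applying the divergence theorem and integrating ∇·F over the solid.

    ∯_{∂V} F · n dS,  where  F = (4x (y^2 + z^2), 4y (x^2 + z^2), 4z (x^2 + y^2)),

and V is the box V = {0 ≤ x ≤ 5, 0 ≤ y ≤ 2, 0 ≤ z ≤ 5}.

By the divergence theorem,

    ∯_{∂V} F · n dS = ∭_V (∇ · F) dV.

Compute the divergence:
    ∇ · F = ∂F_x/∂x + ∂F_y/∂y + ∂F_z/∂z = 4y^2 + 4z^2 + 4x^2 + 4z^2 + 4x^2 + 4y^2 = 8x^2 + 8y^2 + 8z^2.

V is a rectangular box, so dV = dx dy dz with 0 ≤ x ≤ 5, 0 ≤ y ≤ 2, 0 ≤ z ≤ 5.

Integrate (8x^2 + 8y^2 + 8z^2) over V as an iterated integral:

    ∭_V (∇·F) dV = ∫_0^{5} ∫_0^{2} ∫_0^{5} (8x^2 + 8y^2 + 8z^2) dz dy dx.

Inner (z from 0 to 5): 40x^2 + 40y^2 + 1000/3.
Middle (y from 0 to 2): 80x^2 + 2320/3.
Outer (x from 0 to 5): 7200.

Therefore ∯_{∂V} F · n dS = 7200.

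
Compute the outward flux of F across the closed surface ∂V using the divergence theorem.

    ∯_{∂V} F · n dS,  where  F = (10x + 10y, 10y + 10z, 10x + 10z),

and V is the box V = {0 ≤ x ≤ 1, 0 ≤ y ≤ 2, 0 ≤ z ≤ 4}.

By the divergence theorem,

    ∯_{∂V} F · n dS = ∭_V (∇ · F) dV.

Compute the divergence:
    ∇ · F = ∂F_x/∂x + ∂F_y/∂y + ∂F_z/∂z = 10 + 10 + 10 = 30.

V is a rectangular box, so dV = dx dy dz with 0 ≤ x ≤ 1, 0 ≤ y ≤ 2, 0 ≤ z ≤ 4.

Integrate (30) over V as an iterated integral:

    ∭_V (∇·F) dV = ∫_0^{1} ∫_0^{2} ∫_0^{4} (30) dz dy dx.

Inner (z from 0 to 4): 120.
Middle (y from 0 to 2): 240.
Outer (x from 0 to 1): 240.

Therefore ∯_{∂V} F · n dS = 240.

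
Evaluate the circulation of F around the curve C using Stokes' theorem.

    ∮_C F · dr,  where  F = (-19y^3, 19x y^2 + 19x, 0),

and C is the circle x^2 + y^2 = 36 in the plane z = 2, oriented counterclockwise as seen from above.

Let S be the flat disk x^2 + y^2 ≤ 36 in the plane z = 2, with upward unit normal n̂ = ẑ. By Stokes' theorem,

    ∮_C F · dr = ∬_S (∇ × F) · n̂ dS = ∬_D (curl F)_z dA,

where D is the disk x^2 + y^2 ≤ 36.

Compute the curl of F = (-19y^3, 19x y^2 + 19x, 0):
    (∇ × F)_x = ∂F_z/∂y - ∂F_y/∂z = 0,
    (∇ × F)_y = ∂F_x/∂z - ∂F_z/∂x = 0,
    (∇ × F)_z = ∂F_y/∂x - ∂F_x/∂y = 76y^2 + 19.

On z = 2, (curl F)_z = 76y^2 + 19.

Convert to polar (x = r cos θ, y = r sin θ, dA = r dr dθ); the integrand becomes 76r^2sin(θ)^2 + 19, so

    ∬_D (curl F)_z dA = ∫_0^{2π} ∫_0^{6} (76r^2sin(θ)^2 + 19) · r dr dθ.

Inner (r from 0 to 6): 24624sin(θ)^2 + 342.
Outer (θ from 0 to 2π): 25308π.

Therefore ∮_C F · dr = 25308π.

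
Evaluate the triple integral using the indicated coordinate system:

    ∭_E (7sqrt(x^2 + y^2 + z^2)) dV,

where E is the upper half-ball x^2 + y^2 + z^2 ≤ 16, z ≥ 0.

In spherical coordinates, x = ρ sin(φ) cos(θ), y = ρ sin(φ) sin(θ), z = ρ cos(φ), and dV = ρ^2 sin(φ) dρ dφ dθ.

The integrand becomes 7ρ, so

    ∭_E (7sqrt(x^2 + y^2 + z^2)) dV = ∫_{0}^{2π} ∫_{0}^{π/2} ∫_{0}^{4} (7ρ) · ρ^2 sin(φ) dρ dφ dθ.

Inner (ρ): 448sin(φ).
Middle (φ): 448.
Outer (θ): 896π.

Therefore the triple integral equals 896π.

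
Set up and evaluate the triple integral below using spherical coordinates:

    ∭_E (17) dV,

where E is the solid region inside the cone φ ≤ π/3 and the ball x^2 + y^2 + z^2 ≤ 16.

In spherical coordinates, x = ρ sin(φ) cos(θ), y = ρ sin(φ) sin(θ), z = ρ cos(φ), and dV = ρ^2 sin(φ) dρ dφ dθ.

The integrand becomes 17, so

    ∭_E (17) dV = ∫_{0}^{2π} ∫_{0}^{π/3} ∫_{0}^{4} (17) · ρ^2 sin(φ) dρ dφ dθ.

Inner (ρ): 1088sin(φ)/3.
Middle (φ): 544/3.
Outer (θ): 1088π/3.

Therefore the triple integral equals 1088π/3.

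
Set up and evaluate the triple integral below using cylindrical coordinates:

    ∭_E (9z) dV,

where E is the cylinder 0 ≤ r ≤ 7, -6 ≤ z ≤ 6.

In cylindrical coordinates, x = r cos(θ), y = r sin(θ), z = z, and dV = r dr dθ dz.

The integrand becomes 9z, so

    ∭_E (9z) dV = ∫_{0}^{2π} ∫_{0}^{7} ∫_{-6}^{6} (9z) · r dz dr dθ.

Inner (z): 0.
Middle (r from 0 to 7): 0.
Outer (θ): 0.

Therefore the triple integral equals 0.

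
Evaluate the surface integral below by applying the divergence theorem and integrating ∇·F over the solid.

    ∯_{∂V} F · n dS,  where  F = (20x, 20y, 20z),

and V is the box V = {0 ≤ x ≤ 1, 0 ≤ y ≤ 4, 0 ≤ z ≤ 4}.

By the divergence theorem,

    ∯_{∂V} F · n dS = ∭_V (∇ · F) dV.

Compute the divergence:
    ∇ · F = ∂F_x/∂x + ∂F_y/∂y + ∂F_z/∂z = 20 + 20 + 20 = 60.

V is a rectangular box, so dV = dx dy dz with 0 ≤ x ≤ 1, 0 ≤ y ≤ 4, 0 ≤ z ≤ 4.

Integrate (60) over V as an iterated integral:

    ∭_V (∇·F) dV = ∫_0^{1} ∫_0^{4} ∫_0^{4} (60) dz dy dx.

Inner (z from 0 to 4): 240.
Middle (y from 0 to 4): 960.
Outer (x from 0 to 1): 960.

Therefore ∯_{∂V} F · n dS = 960.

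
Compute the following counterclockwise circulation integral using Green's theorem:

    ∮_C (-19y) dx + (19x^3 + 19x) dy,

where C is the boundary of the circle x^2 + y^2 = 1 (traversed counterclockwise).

Green's theorem converts the closed line integral into a double integral over the enclosed region D:

    ∮_C P dx + Q dy = ∬_D (∂Q/∂x - ∂P/∂y) dA.

Here P = -19y, Q = 19x^3 + 19x, so

    ∂Q/∂x = 57x^2 + 19,    ∂P/∂y = -19,
    ∂Q/∂x - ∂P/∂y = 57x^2 + 38.

D is the region x^2 + y^2 ≤ 1. Evaluating the double integral:

In polar coordinates (x = r cos θ, y = r sin θ, dA = r dr dθ) the integrand becomes 57r^2cos(θ)^2 + 38, so

    ∬_D (57x^2 + 38) dA = ∫_0^{2π} ∫_0^{1} (57r^2cos(θ)^2 + 38) · r dr dθ.

Inner (r from 0 to 1): 57cos(θ)^2/4 + 19.
Outer (θ from 0 to 2π): 209π/4.

Therefore ∮_C P dx + Q dy = 209π/4.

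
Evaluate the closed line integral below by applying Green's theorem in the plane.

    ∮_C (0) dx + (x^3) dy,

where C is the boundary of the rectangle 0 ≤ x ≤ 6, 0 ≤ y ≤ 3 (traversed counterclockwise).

Green's theorem converts the closed line integral into a double integral over the enclosed region D:

    ∮_C P dx + Q dy = ∬_D (∂Q/∂x - ∂P/∂y) dA.

Here P = 0, Q = x^3, so

    ∂Q/∂x = 3x^2,    ∂P/∂y = 0,
    ∂Q/∂x - ∂P/∂y = 3x^2.

D is the region 0 ≤ x ≤ 6, 0 ≤ y ≤ 3. Evaluating the double integral:

    ∬_D (3x^2) dA = ∫_0^{6} ∫_0^{3} (3x^2) dy dx.

Inner (y from 0 to 3): 9x^2.
Outer (x from 0 to 6): 648.

Therefore ∮_C P dx + Q dy = 648.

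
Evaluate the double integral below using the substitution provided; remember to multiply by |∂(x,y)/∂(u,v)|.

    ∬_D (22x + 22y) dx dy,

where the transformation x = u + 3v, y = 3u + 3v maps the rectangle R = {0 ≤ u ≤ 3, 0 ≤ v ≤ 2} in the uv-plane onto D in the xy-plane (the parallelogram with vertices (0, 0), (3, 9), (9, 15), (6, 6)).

Compute the Jacobian determinant of (x, y) with respect to (u, v):

    ∂(x,y)/∂(u,v) = | 1  3 | = (1)(3) - (3)(3) = -6.
                   | 3  3 |

Its absolute value is |J| = 6 (the area scaling factor).

Substituting x = u + 3v, y = 3u + 3v into the integrand,

    22x + 22y → 88u + 132v,

so the integral becomes

    ∬_R (88u + 132v) · |J| du dv = ∫_0^3 ∫_0^2 (528u + 792v) dv du.

Inner (v): 1056u + 1584.
Outer (u): 9504.

Therefore ∬_D (22x + 22y) dx dy = 9504.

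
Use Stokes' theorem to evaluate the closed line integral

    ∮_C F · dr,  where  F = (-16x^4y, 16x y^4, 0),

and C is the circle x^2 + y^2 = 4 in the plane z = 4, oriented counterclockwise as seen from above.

Let S be the flat disk x^2 + y^2 ≤ 4 in the plane z = 4, with upward unit normal n̂ = ẑ. By Stokes' theorem,

    ∮_C F · dr = ∬_S (∇ × F) · n̂ dS = ∬_D (curl F)_z dA,

where D is the disk x^2 + y^2 ≤ 4.

Compute the curl of F = (-16x^4y, 16x y^4, 0):
    (∇ × F)_x = ∂F_z/∂y - ∂F_y/∂z = 0,
    (∇ × F)_y = ∂F_x/∂z - ∂F_z/∂x = 0,
    (∇ × F)_z = ∂F_y/∂x - ∂F_x/∂y = 16x^4 + 16y^4.

On z = 4, (curl F)_z = 16x^4 + 16y^4.

Convert to polar (x = r cos θ, y = r sin θ, dA = r dr dθ); the integrand becomes 16r^4(sin(θ)^4 + cos(θ)^4), so

    ∬_D (curl F)_z dA = ∫_0^{2π} ∫_0^{2} (16r^4(sin(θ)^4 + cos(θ)^4)) · r dr dθ.

Inner (r from 0 to 2): 512sin(θ)^4/3 + 512cos(θ)^4/3.
Outer (θ from 0 to 2π): 256π.

Therefore ∮_C F · dr = 256π.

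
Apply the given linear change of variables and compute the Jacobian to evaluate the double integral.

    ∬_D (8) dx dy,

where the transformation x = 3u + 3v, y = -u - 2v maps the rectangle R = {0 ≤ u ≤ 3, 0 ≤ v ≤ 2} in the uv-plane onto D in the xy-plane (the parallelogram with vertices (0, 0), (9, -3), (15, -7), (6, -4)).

Compute the Jacobian determinant of (x, y) with respect to (u, v):

    ∂(x,y)/∂(u,v) = | 3  3 | = (3)(-2) - (3)(-1) = -3.
                   | -1  -2 |

Its absolute value is |J| = 3 (the area scaling factor).

Substituting x = 3u + 3v, y = -u - 2v into the integrand,

    8 → 8,

so the integral becomes

    ∬_R (8) · |J| du dv = ∫_0^3 ∫_0^2 (24) dv du.

Inner (v): 48.
Outer (u): 144.

Therefore ∬_D (8) dx dy = 144.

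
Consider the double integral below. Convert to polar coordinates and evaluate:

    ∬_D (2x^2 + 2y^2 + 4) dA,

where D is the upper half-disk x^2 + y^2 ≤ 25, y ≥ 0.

The region D is 0 ≤ r ≤ 5, 0 ≤ θ ≤ π in polar coordinates, where x = r cos(θ), y = r sin(θ), and dA = r dr dθ.

Under the substitution, the integrand becomes 2r^2 + 4, so

    ∬_D (2x^2 + 2y^2 + 4) dA = ∫_{0}^{π} ∫_{0}^{5} (2r^2 + 4) · r dr dθ.

Inner integral (in r): ∫_{0}^{5} (2r^2 + 4) · r dr = 725/2.

Outer integral (in θ): ∫_{0}^{π} (725/2) dθ = 725π/2.

Therefore ∬_D (2x^2 + 2y^2 + 4) dA = 725π/2.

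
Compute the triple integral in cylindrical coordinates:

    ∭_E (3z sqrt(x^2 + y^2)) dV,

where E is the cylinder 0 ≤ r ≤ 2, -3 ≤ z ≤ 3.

In cylindrical coordinates, x = r cos(θ), y = r sin(θ), z = z, and dV = r dr dθ dz.

The integrand becomes 3r z, so

    ∭_E (3z sqrt(x^2 + y^2)) dV = ∫_{0}^{2π} ∫_{0}^{2} ∫_{-3}^{3} (3r z) · r dz dr dθ.

Inner (z): 0.
Middle (r from 0 to 2): 0.
Outer (θ): 0.

Therefore the triple integral equals 0.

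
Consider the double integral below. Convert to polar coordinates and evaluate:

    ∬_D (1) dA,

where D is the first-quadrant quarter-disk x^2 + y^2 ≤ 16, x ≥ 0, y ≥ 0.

The region D is 0 ≤ r ≤ 4, 0 ≤ θ ≤ π/2 in polar coordinates, where x = r cos(θ), y = r sin(θ), and dA = r dr dθ.

Under the substitution, the integrand becomes 1, so

    ∬_D (1) dA = ∫_{0}^{π/2} ∫_{0}^{4} (1) · r dr dθ.

Inner integral (in r): ∫_{0}^{4} (1) · r dr = 8.

Outer integral (in θ): ∫_{0}^{π/2} (8) dθ = 4π.

Therefore ∬_D (1) dA = 4π.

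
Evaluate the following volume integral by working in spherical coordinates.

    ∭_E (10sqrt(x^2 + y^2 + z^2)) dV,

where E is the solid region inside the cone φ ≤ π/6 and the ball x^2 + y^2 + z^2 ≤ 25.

In spherical coordinates, x = ρ sin(φ) cos(θ), y = ρ sin(φ) sin(θ), z = ρ cos(φ), and dV = ρ^2 sin(φ) dρ dφ dθ.

The integrand becomes 10ρ, so

    ∭_E (10sqrt(x^2 + y^2 + z^2)) dV = ∫_{0}^{2π} ∫_{0}^{π/6} ∫_{0}^{5} (10ρ) · ρ^2 sin(φ) dρ dφ dθ.

Inner (ρ): 3125sin(φ)/2.
Middle (φ): 3125/2 - 3125sqrt(3)/4.
Outer (θ): 3125π (2 - sqrt(3))/2.

Therefore the triple integral equals 3125π (2 - sqrt(3))/2.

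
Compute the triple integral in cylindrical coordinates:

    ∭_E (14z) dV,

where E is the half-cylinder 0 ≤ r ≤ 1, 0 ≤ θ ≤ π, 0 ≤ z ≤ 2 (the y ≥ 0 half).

In cylindrical coordinates, x = r cos(θ), y = r sin(θ), z = z, and dV = r dr dθ dz.

The integrand becomes 14z, so

    ∭_E (14z) dV = ∫_{0}^{π} ∫_{0}^{1} ∫_{0}^{2} (14z) · r dz dr dθ.

Inner (z): 28r.
Middle (r from 0 to 1): 14.
Outer (θ): 14π.

Therefore the triple integral equals 14π.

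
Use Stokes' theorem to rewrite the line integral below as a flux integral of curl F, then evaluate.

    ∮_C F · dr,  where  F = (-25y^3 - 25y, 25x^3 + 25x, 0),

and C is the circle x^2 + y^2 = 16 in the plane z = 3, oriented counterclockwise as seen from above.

Let S be the flat disk x^2 + y^2 ≤ 16 in the plane z = 3, with upward unit normal n̂ = ẑ. By Stokes' theorem,

    ∮_C F · dr = ∬_S (∇ × F) · n̂ dS = ∬_D (curl F)_z dA,

where D is the disk x^2 + y^2 ≤ 16.

Compute the curl of F = (-25y^3 - 25y, 25x^3 + 25x, 0):
    (∇ × F)_x = ∂F_z/∂y - ∂F_y/∂z = 0,
    (∇ × F)_y = ∂F_x/∂z - ∂F_z/∂x = 0,
    (∇ × F)_z = ∂F_y/∂x - ∂F_x/∂y = 75x^2 + 75y^2 + 50.

On z = 3, (curl F)_z = 75x^2 + 75y^2 + 50.

Convert to polar (x = r cos θ, y = r sin θ, dA = r dr dθ); the integrand becomes 75r^2 + 50, so

    ∬_D (curl F)_z dA = ∫_0^{2π} ∫_0^{4} (75r^2 + 50) · r dr dθ.

Inner (r from 0 to 4): 5200.
Outer (θ from 0 to 2π): 10400π.

Therefore ∮_C F · dr = 10400π.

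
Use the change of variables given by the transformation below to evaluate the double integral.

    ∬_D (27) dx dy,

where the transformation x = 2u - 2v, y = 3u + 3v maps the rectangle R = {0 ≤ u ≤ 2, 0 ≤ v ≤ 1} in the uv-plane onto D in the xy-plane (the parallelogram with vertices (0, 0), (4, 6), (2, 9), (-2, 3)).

Compute the Jacobian determinant of (x, y) with respect to (u, v):

    ∂(x,y)/∂(u,v) = | 2  -2 | = (2)(3) - (-2)(3) = 12.
                   | 3  3 |

Its absolute value is |J| = 12 (the area scaling factor).

Substituting x = 2u - 2v, y = 3u + 3v into the integrand,

    27 → 27,

so the integral becomes

    ∬_R (27) · |J| du dv = ∫_0^2 ∫_0^1 (324) dv du.

Inner (v): 324.
Outer (u): 648.

Therefore ∬_D (27) dx dy = 648.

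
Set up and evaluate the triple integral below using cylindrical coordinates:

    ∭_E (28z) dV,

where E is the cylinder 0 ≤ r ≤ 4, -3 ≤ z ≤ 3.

In cylindrical coordinates, x = r cos(θ), y = r sin(θ), z = z, and dV = r dr dθ dz.

The integrand becomes 28z, so

    ∭_E (28z) dV = ∫_{0}^{2π} ∫_{0}^{4} ∫_{-3}^{3} (28z) · r dz dr dθ.

Inner (z): 0.
Middle (r from 0 to 4): 0.
Outer (θ): 0.

Therefore the triple integral equals 0.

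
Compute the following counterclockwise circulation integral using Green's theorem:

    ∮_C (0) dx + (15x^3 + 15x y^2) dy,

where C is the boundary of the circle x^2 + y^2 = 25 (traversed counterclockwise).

Green's theorem converts the closed line integral into a double integral over the enclosed region D:

    ∮_C P dx + Q dy = ∬_D (∂Q/∂x - ∂P/∂y) dA.

Here P = 0, Q = 15x^3 + 15x y^2, so

    ∂Q/∂x = 45x^2 + 15y^2,    ∂P/∂y = 0,
    ∂Q/∂x - ∂P/∂y = 45x^2 + 15y^2.

D is the region x^2 + y^2 ≤ 25. Evaluating the double integral:

In polar coordinates (x = r cos θ, y = r sin θ, dA = r dr dθ) the integrand becomes 15r^2(cos(2θ) + 2), so

    ∬_D (45x^2 + 15y^2) dA = ∫_0^{2π} ∫_0^{5} (15r^2(cos(2θ) + 2)) · r dr dθ.

Inner (r from 0 to 5): 9375cos(2θ)/4 + 9375/2.
Outer (θ from 0 to 2π): 9375π.

Therefore ∮_C P dx + Q dy = 9375π.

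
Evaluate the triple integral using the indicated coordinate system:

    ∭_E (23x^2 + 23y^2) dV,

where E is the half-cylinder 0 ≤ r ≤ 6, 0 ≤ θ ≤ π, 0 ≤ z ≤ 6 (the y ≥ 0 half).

In cylindrical coordinates, x = r cos(θ), y = r sin(θ), z = z, and dV = r dr dθ dz.

The integrand becomes 23r^2, so

    ∭_E (23x^2 + 23y^2) dV = ∫_{0}^{π} ∫_{0}^{6} ∫_{0}^{6} (23r^2) · r dz dr dθ.

Inner (z): 138r^3.
Middle (r from 0 to 6): 44712.
Outer (θ): 44712π.

Therefore the triple integral equals 44712π.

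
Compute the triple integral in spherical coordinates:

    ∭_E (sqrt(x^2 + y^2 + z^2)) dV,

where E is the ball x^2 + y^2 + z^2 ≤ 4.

In spherical coordinates, x = ρ sin(φ) cos(θ), y = ρ sin(φ) sin(θ), z = ρ cos(φ), and dV = ρ^2 sin(φ) dρ dφ dθ.

The integrand becomes ρ, so

    ∭_E (sqrt(x^2 + y^2 + z^2)) dV = ∫_{0}^{2π} ∫_{0}^{π} ∫_{0}^{2} (ρ) · ρ^2 sin(φ) dρ dφ dθ.

Inner (ρ): 4sin(φ).
Middle (φ): 8.
Outer (θ): 16π.

Therefore the triple integral equals 16π.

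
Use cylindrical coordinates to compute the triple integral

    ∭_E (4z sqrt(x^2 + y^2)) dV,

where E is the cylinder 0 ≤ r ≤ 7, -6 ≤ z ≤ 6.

In cylindrical coordinates, x = r cos(θ), y = r sin(θ), z = z, and dV = r dr dθ dz.

The integrand becomes 4r z, so

    ∭_E (4z sqrt(x^2 + y^2)) dV = ∫_{0}^{2π} ∫_{0}^{7} ∫_{-6}^{6} (4r z) · r dz dr dθ.

Inner (z): 0.
Middle (r from 0 to 7): 0.
Outer (θ): 0.

Therefore the triple integral equals 0.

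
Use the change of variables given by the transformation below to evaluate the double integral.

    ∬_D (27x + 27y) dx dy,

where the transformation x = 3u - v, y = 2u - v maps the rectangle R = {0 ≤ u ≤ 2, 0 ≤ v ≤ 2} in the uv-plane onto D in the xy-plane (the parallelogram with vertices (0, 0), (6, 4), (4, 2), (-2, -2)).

Compute the Jacobian determinant of (x, y) with respect to (u, v):

    ∂(x,y)/∂(u,v) = | 3  -1 | = (3)(-1) - (-1)(2) = -1.
                   | 2  -1 |

Its absolute value is |J| = 1 (the area scaling factor).

Substituting x = 3u - v, y = 2u - v into the integrand,

    27x + 27y → 135u - 54v,

so the integral becomes

    ∬_R (135u - 54v) · |J| du dv = ∫_0^2 ∫_0^2 (135u - 54v) dv du.

Inner (v): 270u - 108.
Outer (u): 324.

Therefore ∬_D (27x + 27y) dx dy = 324.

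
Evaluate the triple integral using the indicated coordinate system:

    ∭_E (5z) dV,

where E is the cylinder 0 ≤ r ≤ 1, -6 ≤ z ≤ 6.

In cylindrical coordinates, x = r cos(θ), y = r sin(θ), z = z, and dV = r dr dθ dz.

The integrand becomes 5z, so

    ∭_E (5z) dV = ∫_{0}^{2π} ∫_{0}^{1} ∫_{-6}^{6} (5z) · r dz dr dθ.

Inner (z): 0.
Middle (r from 0 to 1): 0.
Outer (θ): 0.

Therefore the triple integral equals 0.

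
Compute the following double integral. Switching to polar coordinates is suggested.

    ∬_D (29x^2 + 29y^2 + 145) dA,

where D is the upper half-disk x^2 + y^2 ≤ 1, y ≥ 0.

The region D is 0 ≤ r ≤ 1, 0 ≤ θ ≤ π in polar coordinates, where x = r cos(θ), y = r sin(θ), and dA = r dr dθ.

Under the substitution, the integrand becomes 29r^2 + 145, so

    ∬_D (29x^2 + 29y^2 + 145) dA = ∫_{0}^{π} ∫_{0}^{1} (29r^2 + 145) · r dr dθ.

Inner integral (in r): ∫_{0}^{1} (29r^2 + 145) · r dr = 319/4.

Outer integral (in θ): ∫_{0}^{π} (319/4) dθ = 319π/4.

Therefore ∬_D (29x^2 + 29y^2 + 145) dA = 319π/4.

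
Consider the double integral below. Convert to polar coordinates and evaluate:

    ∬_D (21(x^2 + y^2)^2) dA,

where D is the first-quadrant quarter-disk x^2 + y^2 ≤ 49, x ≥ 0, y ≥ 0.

The region D is 0 ≤ r ≤ 7, 0 ≤ θ ≤ π/2 in polar coordinates, where x = r cos(θ), y = r sin(θ), and dA = r dr dθ.

Under the substitution, the integrand becomes 21r^4, so

    ∬_D (21(x^2 + y^2)^2) dA = ∫_{0}^{π/2} ∫_{0}^{7} (21r^4) · r dr dθ.

Inner integral (in r): ∫_{0}^{7} (21r^4) · r dr = 823543/2.

Outer integral (in θ): ∫_{0}^{π/2} (823543/2) dθ = 823543π/4.

Therefore ∬_D (21(x^2 + y^2)^2) dA = 823543π/4.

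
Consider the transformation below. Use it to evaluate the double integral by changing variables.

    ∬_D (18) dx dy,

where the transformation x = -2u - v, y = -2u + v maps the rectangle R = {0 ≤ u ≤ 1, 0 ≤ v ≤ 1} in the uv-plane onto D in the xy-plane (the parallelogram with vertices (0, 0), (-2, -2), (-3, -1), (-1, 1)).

Compute the Jacobian determinant of (x, y) with respect to (u, v):

    ∂(x,y)/∂(u,v) = | -2  -1 | = (-2)(1) - (-1)(-2) = -4.
                   | -2  1 |

Its absolute value is |J| = 4 (the area scaling factor).

Substituting x = -2u - v, y = -2u + v into the integrand,

    18 → 18,

so the integral becomes

    ∬_R (18) · |J| du dv = ∫_0^1 ∫_0^1 (72) dv du.

Inner (v): 72.
Outer (u): 72.

Therefore ∬_D (18) dx dy = 72.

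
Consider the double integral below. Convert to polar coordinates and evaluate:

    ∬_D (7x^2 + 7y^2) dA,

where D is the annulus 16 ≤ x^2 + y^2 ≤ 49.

The region D is 4 ≤ r ≤ 7, 0 ≤ θ ≤ 2π in polar coordinates, where x = r cos(θ), y = r sin(θ), and dA = r dr dθ.

Under the substitution, the integrand becomes 7r^2, so

    ∬_D (7x^2 + 7y^2) dA = ∫_{0}^{2π} ∫_{4}^{7} (7r^2) · r dr dθ.

Inner integral (in r): ∫_{4}^{7} (7r^2) · r dr = 15015/4.

Outer integral (in θ): ∫_{0}^{2π} (15015/4) dθ = 15015π/2.

Therefore ∬_D (7x^2 + 7y^2) dA = 15015π/2.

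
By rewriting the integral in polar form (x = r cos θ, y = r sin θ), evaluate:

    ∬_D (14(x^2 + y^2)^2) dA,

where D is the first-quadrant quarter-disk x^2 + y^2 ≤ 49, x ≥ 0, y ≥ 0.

The region D is 0 ≤ r ≤ 7, 0 ≤ θ ≤ π/2 in polar coordinates, where x = r cos(θ), y = r sin(θ), and dA = r dr dθ.

Under the substitution, the integrand becomes 14r^4, so

    ∬_D (14(x^2 + y^2)^2) dA = ∫_{0}^{π/2} ∫_{0}^{7} (14r^4) · r dr dθ.

Inner integral (in r): ∫_{0}^{7} (14r^4) · r dr = 823543/3.

Outer integral (in θ): ∫_{0}^{π/2} (823543/3) dθ = 823543π/6.

Therefore ∬_D (14(x^2 + y^2)^2) dA = 823543π/6.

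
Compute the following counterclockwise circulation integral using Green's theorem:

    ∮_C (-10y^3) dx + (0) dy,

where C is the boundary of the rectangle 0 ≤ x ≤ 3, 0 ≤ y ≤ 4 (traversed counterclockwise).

Green's theorem converts the closed line integral into a double integral over the enclosed region D:

    ∮_C P dx + Q dy = ∬_D (∂Q/∂x - ∂P/∂y) dA.

Here P = -10y^3, Q = 0, so

    ∂Q/∂x = 0,    ∂P/∂y = -30y^2,
    ∂Q/∂x - ∂P/∂y = 30y^2.

D is the region 0 ≤ x ≤ 3, 0 ≤ y ≤ 4. Evaluating the double integral:

    ∬_D (30y^2) dA = ∫_0^{3} ∫_0^{4} (30y^2) dy dx.

Inner (y from 0 to 4): 640.
Outer (x from 0 to 3): 1920.

Therefore ∮_C P dx + Q dy = 1920.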